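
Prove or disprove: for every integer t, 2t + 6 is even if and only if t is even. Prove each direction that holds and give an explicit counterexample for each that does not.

[⇒] This fails: take t = 5. Then 2t + 6 = 16, which is even, yet t = 5 is odd, not even.

[⇐] Suppose t is even. Since 2 is even, 2t is even for every t, so 2t + 6 has the same parity as 6, which is even. Hence 2t + 6 is even.

Only the converse holds.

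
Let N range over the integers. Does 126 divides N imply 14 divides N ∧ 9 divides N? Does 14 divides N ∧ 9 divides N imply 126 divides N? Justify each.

[⇒] If 126 ∣ N, write N = 126q. Since 126 = 9·14, N = 14·(9q), so 14 ∣ N; and since 126 = 14·9, N = 9·(14q), so 9 ∣ N.

[⇐] Suppose 14 ∣ N and 9 ∣ N. Any common multiple of 14 and 9 is a multiple of their lcm; here gcd(14, 9) = 1, so lcm(14, 9) = 14·9 = 126, so 126 ∣ N.

Both implications hold.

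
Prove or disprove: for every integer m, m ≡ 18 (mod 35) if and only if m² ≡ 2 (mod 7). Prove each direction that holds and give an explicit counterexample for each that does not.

[⇒] Suppose m ≡ 18 (mod 35). Then m² ≡ 18² = 324 (mod 35), and since 7 ∣ 35, also m² ≡ 2 (mod 7).

[⇐] This fails: take m = 3. Then 3² = 9 ≡ 2 (mod 7), yet 3 ≡ 3 (mod 35), not 18.

Not equivalent: only (⇒) holds.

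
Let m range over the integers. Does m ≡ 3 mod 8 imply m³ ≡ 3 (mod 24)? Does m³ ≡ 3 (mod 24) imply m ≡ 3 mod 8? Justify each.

(⇒) This fails: take m = 11. Then 11 ≡ 3 (mod 8), but 11³ = 1331 ≡ 11 (mod 24), not 3.

(⇐) Conversely, the residues r modulo 24 with r³ ≡ 3 (mod 24) are exactly {3}, and each is ≡ 3 (mod 8).

Only the reverse direction holds.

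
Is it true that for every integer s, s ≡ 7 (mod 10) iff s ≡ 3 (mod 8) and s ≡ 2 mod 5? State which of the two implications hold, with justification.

(⟹) This fails: s = 17 gives 17 ≡ 7 (mod 10) but 17 ≡ 1 (mod 8), so the conjunction on the right does not hold.

(⟸) Conversely, if s ≡ 3 (mod 8) and s ≡ 2 (mod 5), then by the Chinese remainder theorem s ≡ 27 (mod 40). Since 27 ≡ 7 (mod 10) and 10 ∣ 40, we get s ≡ 7 (mod 10).

(⇒) fails; (⇐) holds.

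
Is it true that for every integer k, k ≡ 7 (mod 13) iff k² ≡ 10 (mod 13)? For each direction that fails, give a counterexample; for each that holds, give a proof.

(←) This fails: take k = 6. Then 6² = 36 ≡ 10 (mod 13), yet 6 ≡ 6 (mod 13), not 7.

(→) Suppose k ≡ 7 (mod 13). Write k = 13j + 7. Then (13j + 7)² = 169j² + 182j + 49 = 13(13j² + 14j + 3) + 10, so k² ≡ 10 (mod 13).

(⇒) holds; (⇐) fails.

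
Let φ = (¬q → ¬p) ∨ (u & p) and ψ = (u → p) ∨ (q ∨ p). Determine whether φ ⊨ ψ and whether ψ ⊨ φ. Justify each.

Both directions fail.

(→) This fails. Under q = F, p = F, u = T, the left side is true but the right side is false.

(←) This fails. Under q = F, p = T, u = F, the left side is false but the right side is true.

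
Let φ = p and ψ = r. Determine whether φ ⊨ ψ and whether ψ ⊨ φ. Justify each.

(⟹) This fails. Under p = T, r = F, the left side is true but the right side is false.

(⟸) This fails. Under p = F, r = T, the left side is false but the right side is true.

Neither implication holds.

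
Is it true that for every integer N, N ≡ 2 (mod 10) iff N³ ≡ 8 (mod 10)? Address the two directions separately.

The biconditional holds.

(⇒) Suppose N ≡ 2 (mod 10). Write N = 10j + 2. Then (10j + 2)³ = 1000j³ + 600j² + 120j + 8 = 10(100j³ + 60j² + 12j) + 8, so N³ ≡ 8 (mod 10).

(⇐) For the converse, argue contrapositively. If N ≢ 2 (mod 10), then N is congruent to one of 0, 1, 3, 4, 5, 6, 7, 8, 9 modulo 10, and these give N³ ≡ 0, 1, 7, 4, 5, 6, 3, 2, 9 respectively — never 8.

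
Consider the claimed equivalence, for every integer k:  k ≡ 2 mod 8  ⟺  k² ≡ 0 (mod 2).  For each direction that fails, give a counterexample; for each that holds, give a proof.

Only the forward implication holds.

(→) Suppose k ≡ 2 (mod 8). Then k² ≡ 2² = 4 (mod 8), and since 2 ∣ 8, also k² ≡ 0 (mod 2).

(←) This fails: take k = 0. Then 0² = 0 ≡ 0 (mod 2), yet 0 ≡ 0 (mod 8), not 2.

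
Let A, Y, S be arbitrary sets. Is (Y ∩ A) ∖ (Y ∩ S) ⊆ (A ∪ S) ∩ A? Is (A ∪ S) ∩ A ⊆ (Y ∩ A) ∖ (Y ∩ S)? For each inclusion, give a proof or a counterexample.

Forward inclusion. Let x ∈ (Y ∩ A) ∖ (Y ∩ S). Then x ∈ A ∩ Y and x ∉ S, from which x ∈ (A ∪ S) ∩ A.

Reverse inclusion. This inclusion fails. Take A = {1}, Y = ∅, S = ∅; then 1 ∈ (A ∪ S) ∩ A but 1 ∉ (Y ∩ A) ∖ (Y ∩ S).

(⊆) holds; (⊇) fails.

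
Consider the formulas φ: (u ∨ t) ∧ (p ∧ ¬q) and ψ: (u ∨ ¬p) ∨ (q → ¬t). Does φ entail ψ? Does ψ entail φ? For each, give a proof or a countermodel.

Not equivalent: only (⇒) holds.

(→) Assume the antecedent. If t is true, the antecedent forces (t = T, q = F, u = F, p = T) or (t = T, q = F, u = T, p = T), and (u ∨ ¬p) ∨ (q → ¬t) holds there. If t is false, (u ∨ ¬p) ∨ (q → ¬t) reduces to true regardless of the other variables. Either way (u ∨ ¬p) ∨ (q → ¬t) holds.

(←) This fails. Under t = F, q = F, u = F, p = F, the left side is false but the right side is true.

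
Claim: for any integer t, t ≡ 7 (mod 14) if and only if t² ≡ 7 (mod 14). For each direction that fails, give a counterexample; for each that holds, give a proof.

(⟸) Suppose t² ≡ 7 (mod 14). The only residue r in {0, …, 13} with r² ≡ 7 (mod 14) is r = 7, so t ≡ 7 (mod 14).

(⟹) Suppose t ≡ 7 (mod 14). Write t = 14j + 7. Then (14j + 7)² = 196j² + 196j + 49 = 14(14j² + 14j + 3) + 7, so t² ≡ 7 (mod 14).

Both implications hold.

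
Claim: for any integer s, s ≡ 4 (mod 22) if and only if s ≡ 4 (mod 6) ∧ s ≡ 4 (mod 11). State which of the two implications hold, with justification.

Only the reverse direction holds.

Forward direction. This fails: s = 48 gives 48 ≡ 4 (mod 22) but 48 ≡ 0 (mod 6), so the conjunction on the right does not hold.

Converse. If s ≡ 4 (mod 6) and s ≡ 4 (mod 11), then by the Chinese remainder theorem s ≡ 4 (mod 66). Since 4 ≡ 4 (mod 22) and 22 ∣ 66, we get s ≡ 4 (mod 22).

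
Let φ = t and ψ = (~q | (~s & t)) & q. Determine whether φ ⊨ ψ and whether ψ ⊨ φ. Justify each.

Forward direction. This fails. Under t = T, q = F, s = F, the left side is true but the right side is false.

Converse. Assume the antecedent. If t is true, t reduces to true regardless of the other variables. If t is false, the antecedent cannot hold. Either way t holds.

Only the reverse direction holds.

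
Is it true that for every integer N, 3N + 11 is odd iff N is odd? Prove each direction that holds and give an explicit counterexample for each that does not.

(⟹) This fails: N = 6 gives 3N + 11 = 29, which is odd, but 6 is even, not odd.

(⟸) This also fails: N = 7 is odd, but 3N + 11 = 32 is even, not odd.

(⇒) fails and (⇐) fails.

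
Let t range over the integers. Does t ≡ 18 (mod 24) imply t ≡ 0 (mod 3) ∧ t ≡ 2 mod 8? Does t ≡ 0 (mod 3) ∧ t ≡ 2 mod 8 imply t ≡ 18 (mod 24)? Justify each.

(→) Suppose t ≡ 18 (mod 24); write t = 24j + 18. Since 3 ∣ 24, reducing mod 3 gives t ≡ 18 ≡ 0 (mod 3); since 8 ∣ 24, reducing mod 8 gives t ≡ 18 ≡ 2 (mod 8).

(←) Conversely, if t ≡ 0 (mod 3) and t ≡ 2 (mod 8), then by the Chinese remainder theorem t ≡ 18 (mod 24). This is exactly t ≡ 18 (mod 24).

The biconditional holds.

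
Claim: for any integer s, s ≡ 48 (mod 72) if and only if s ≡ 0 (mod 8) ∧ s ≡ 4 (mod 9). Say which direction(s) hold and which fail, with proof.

Both directions fail.

(⇒) This fails: s = 48 gives 48 ≡ 48 (mod 72) but 48 ≡ 3 (mod 9), so the conjunction on the right does not hold.

(⇐) This fails: s = 40 satisfies both congruences on the right (40 ≡ 0 mod 8 and 40 ≡ 4 mod 9) yet 40 ≡ 40 (mod 72), not 48.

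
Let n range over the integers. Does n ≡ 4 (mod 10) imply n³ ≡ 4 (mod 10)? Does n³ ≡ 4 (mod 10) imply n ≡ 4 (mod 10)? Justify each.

The biconditional holds.

[⇒] Suppose n ≡ 4 (mod 10). Write n = 10j + 4. Then (10j + 4)³ = 1000j³ + 1200j² + 480j + 64 = 10(100j³ + 120j² + 48j + 6) + 4, so n³ ≡ 4 (mod 10).

[⇐] For the converse, argue contrapositively. If n ≢ 4 (mod 10), then n is congruent to one of 0, 1, 2, 3, 5, 6, 7, 8, 9 modulo 10, and these give n³ ≡ 0, 1, 8, 7, 5, 6, 3, 2, 9 respectively — never 4.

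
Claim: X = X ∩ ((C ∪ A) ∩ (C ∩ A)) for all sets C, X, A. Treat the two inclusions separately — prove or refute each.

(⟹) This inclusion fails. Take C = ∅, X = {1}, A = ∅; then 1 ∈ X but 1 ∉ X ∩ ((C ∪ A) ∩ (C ∩ A)).

(⟸) Let x ∈ X ∩ ((C ∪ A) ∩ (C ∩ A)). Then x ∈ C ∩ X ∩ A, from which x ∈ X.

(⊆) fails; (⊇) holds.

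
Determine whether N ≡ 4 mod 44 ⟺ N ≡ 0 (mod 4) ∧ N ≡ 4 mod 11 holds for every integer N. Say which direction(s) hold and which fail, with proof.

Both directions hold; the statement is true.

(⇐) If N ≡ 0 (mod 4) and N ≡ 4 (mod 11), then by the Chinese remainder theorem N ≡ 4 (mod 44). This is exactly N ≡ 4 (mod 44).

(⇒) Suppose N ≡ 4 (mod 44); write N = 44j + 4. Since 4 ∣ 44, reducing mod 4 gives N ≡ 4 ≡ 0 (mod 4); since 11 ∣ 44, reducing mod 11 gives N ≡ 4 (mod 11).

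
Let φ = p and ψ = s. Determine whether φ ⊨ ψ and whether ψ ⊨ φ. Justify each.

Neither implication holds.

(⇒) This fails. Under s = F, p = T, the left side is true but the right side is false.

(⇐) This fails. Under s = T, p = F, the left side is false but the right side is true.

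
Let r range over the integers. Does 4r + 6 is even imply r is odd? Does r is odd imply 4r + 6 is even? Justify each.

(⇒) fails; (⇐) holds.

(⇒) This fails: take r = 2. Then 4r + 6 = 14, which is even, yet r = 2 is even, not odd.

(⇐) Suppose r is odd. Since 4 is even, 4r is even for every r, so 4r + 6 has the same parity as 6, which is even. Hence 4r + 6 is even.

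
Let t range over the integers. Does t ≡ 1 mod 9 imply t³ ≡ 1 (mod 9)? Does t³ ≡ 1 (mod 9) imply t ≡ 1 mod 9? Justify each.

[⇒] Suppose t ≡ 1 mod 9. Write t = 9j + 1. Then (9j + 1)³ = 729j³ + 243j² + 27j + 1 = 9(81j³ + 27j² + 3j) + 1, so t³ ≡ 1 (mod 9).

[⇐] This fails: take t = 4. Then 4³ = 64 ≡ 1 (mod 9), yet 4 ≡ 4 (mod 9), not 1.

(⇒) holds; (⇐) fails.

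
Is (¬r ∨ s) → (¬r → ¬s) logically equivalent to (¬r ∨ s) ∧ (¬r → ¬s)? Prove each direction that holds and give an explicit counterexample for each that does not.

(→) This fails. Under s = F, r = T, the left side is true but the right side is false.

(←) Assume the antecedent. If s is true, the antecedent forces (s = T, r = T), and (¬r ∨ s) → (¬r → ¬s) holds there. If s is false, (¬r ∨ s) → (¬r → ¬s) reduces to true regardless of the other variables. Either way (¬r ∨ s) → (¬r → ¬s) holds.

Only the converse holds.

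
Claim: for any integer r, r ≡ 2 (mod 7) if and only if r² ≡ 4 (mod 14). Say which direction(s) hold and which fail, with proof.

Both directions fail.

[⇒] This fails: take r = 9. Then 9 ≡ 2 (mod 7), but 9² = 81 ≡ 11 (mod 14), not 4.

[⇐] This fails: take r = 12. Then 12² = 144 ≡ 4 (mod 14), yet 12 ≡ 5 (mod 7), not 2.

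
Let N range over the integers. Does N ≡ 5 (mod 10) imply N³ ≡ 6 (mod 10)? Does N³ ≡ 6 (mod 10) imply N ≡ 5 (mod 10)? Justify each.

(⟹) This fails: take N = 5. Then 5 ≡ 5 (mod 10), but 5³ = 125 ≡ 5 (mod 10), not 6.

(⟸) This fails: take N = 6. Then 6³ = 216 ≡ 6 (mod 10), yet 6 ≡ 6 (mod 10), not 5.

Both directions fail.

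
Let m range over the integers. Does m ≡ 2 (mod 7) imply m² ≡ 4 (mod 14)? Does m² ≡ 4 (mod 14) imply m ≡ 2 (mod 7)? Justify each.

Forward direction. This fails: take m = 9. Then 9 ≡ 2 (mod 7), but 9² = 81 ≡ 11 (mod 14), not 4.

Converse. This fails: take m = 12. Then 12² = 144 ≡ 4 (mod 14), yet 12 ≡ 5 (mod 7), not 2.

Both directions fail.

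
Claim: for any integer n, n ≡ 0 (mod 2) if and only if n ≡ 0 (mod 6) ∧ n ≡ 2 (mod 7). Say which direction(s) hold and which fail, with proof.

Only the reverse direction holds.

(⇒) This fails: n = 0 gives 0 ≡ 0 (mod 2) but 0 ≡ 0 (mod 7), so the conjunction on the right does not hold.

(⇐) Conversely, if n ≡ 0 (mod 6) and n ≡ 2 (mod 7), then by the Chinese remainder theorem n ≡ 30 (mod 42). Since 30 ≡ 0 (mod 2) and 2 ∣ 42, we get n ≡ 0 (mod 2).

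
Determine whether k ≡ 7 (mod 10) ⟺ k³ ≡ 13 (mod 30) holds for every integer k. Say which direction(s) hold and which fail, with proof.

The forward direction fails; the converse holds.

[⇒] This fails: take k = 17. Then 17 ≡ 7 (mod 10), but 17³ = 4913 ≡ 23 (mod 30), not 13.

[⇐] Conversely, the residues r modulo 30 with r³ ≡ 13 (mod 30) are exactly {7}, and each is ≡ 7 (mod 10).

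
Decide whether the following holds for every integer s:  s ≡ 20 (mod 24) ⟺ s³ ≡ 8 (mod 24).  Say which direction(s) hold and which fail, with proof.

Not equivalent: only (⇒) holds.

(⟹) Suppose s ≡ 20 (mod 24). Write s = 24j + 20. Then (24j + 20)³ = 13824j³ + 34560j² + 28800j + 8000 = 24(576j³ + 1440j² + 1200j + 333) + 8, so s³ ≡ 8 (mod 24).

(⟸) This fails: take s = 2. Then 2³ = 8 ≡ 8 (mod 24), yet 2 ≡ 2 (mod 24), not 20.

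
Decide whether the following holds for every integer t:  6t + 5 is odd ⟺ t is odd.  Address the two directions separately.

[⇒] This fails: take t = 0. Then 6t + 5 = 5, which is odd, yet t = 0 is even, not odd.

[⇐] Suppose t is odd. Since 6 is even, 6t is even for every t, so 6t + 5 has the same parity as 5, which is odd. Hence 6t + 5 is odd.

The forward direction fails; the converse holds.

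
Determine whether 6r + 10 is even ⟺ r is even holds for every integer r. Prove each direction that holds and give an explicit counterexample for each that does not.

Not equivalent: only (⇐) holds.

[⇒] This fails: take r = 7. Then 6r + 10 = 52, which is even, yet r = 7 is odd, not even.

[⇐] Suppose r is even. Since 6 is even, 6r is even for every r, so 6r + 10 has the same parity as 10, which is even. Hence 6r + 10 is even.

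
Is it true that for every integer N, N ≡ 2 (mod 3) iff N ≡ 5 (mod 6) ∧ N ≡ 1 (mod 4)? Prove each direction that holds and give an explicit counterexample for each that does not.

Not equivalent: only (⇐) holds.

(⇒) This fails: N = 8 gives 8 ≡ 2 (mod 3) but 8 ≡ 2 (mod 6), so the conjunction on the right does not hold.

(⇐) Conversely, if N ≡ 5 (mod 6) and N ≡ 1 (mod 4), then by the Chinese remainder theorem N ≡ 5 (mod 12). Since 5 ≡ 2 (mod 3) and 3 ∣ 12, we get N ≡ 2 (mod 3).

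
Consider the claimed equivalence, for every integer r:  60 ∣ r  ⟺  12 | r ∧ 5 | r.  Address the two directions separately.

Both directions hold; the statement is true.

(⟹) If 60 ∣ r, write r = 60q. Since 60 = 5·12, r = 12·(5q), so 12 ∣ r; and since 60 = 12·5, r = 5·(12q), so 5 ∣ r.

(⟸) Suppose 12 ∣ r and 5 ∣ r. Any common multiple of 12 and 5 is a multiple of their lcm; here gcd(12, 5) = 1, so lcm(12, 5) = 12·5 = 60, so 60 ∣ r.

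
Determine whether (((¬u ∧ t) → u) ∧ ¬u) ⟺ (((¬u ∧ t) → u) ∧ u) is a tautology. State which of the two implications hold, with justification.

Neither direction holds.

(⇒) This fails. Under t = F, u = F, the left side is true but the right side is false.

(⇐) This fails. Under t = F, u = T, the left side is false but the right side is true.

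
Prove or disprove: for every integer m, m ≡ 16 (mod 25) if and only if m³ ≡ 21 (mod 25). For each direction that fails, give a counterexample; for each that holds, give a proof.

(⟹) Suppose m ≡ 16 (mod 25). Write m = 25j + 16. Then (25j + 16)³ = 15625j³ + 30000j² + 19200j + 4096 = 25(625j³ + 1200j² + 768j + 163) + 21, so m³ ≡ 21 (mod 25).

(⟸) Conversely, suppose m³ ≡ 21 (mod 25). The only residue r in {0, …, 24} with r³ ≡ 21 (mod 25) is r = 16, so m ≡ 16 (mod 25).

Equivalent; both directions hold.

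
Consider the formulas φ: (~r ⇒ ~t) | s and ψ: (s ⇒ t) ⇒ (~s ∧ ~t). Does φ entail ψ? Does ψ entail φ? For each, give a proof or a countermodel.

[⇒] This fails. Under t = T, r = T, s = F, the left side is true but the right side is false.

[⇐] Assume the antecedent. If t is true, the antecedent cannot hold. If t is false, (~r ⇒ ~t) | s reduces to true regardless of the other variables. Either way (~r ⇒ ~t) | s holds.

Only the reverse direction holds.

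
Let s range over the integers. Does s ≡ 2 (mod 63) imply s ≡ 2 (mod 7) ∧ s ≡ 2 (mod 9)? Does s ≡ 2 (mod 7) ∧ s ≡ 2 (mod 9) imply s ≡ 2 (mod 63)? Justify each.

Equivalent; both directions hold.

(→) Suppose s ≡ 2 (mod 63); write s = 63j + 2. Since 7 ∣ 63, reducing mod 7 gives s ≡ 2 (mod 7); since 9 ∣ 63, reducing mod 9 gives s ≡ 2 (mod 9).

(←) Conversely, if s ≡ 2 (mod 7) and s ≡ 2 (mod 9), then by the Chinese remainder theorem s ≡ 2 (mod 63). This is exactly s ≡ 2 (mod 63).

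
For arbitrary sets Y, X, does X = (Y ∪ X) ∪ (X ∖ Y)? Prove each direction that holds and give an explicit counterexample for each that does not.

Forward inclusion. Let x ∈ X. Then either x ∈ X and x ∉ Y; or x ∈ Y ∩ X. In each case x ∈ (Y ∪ X) ∪ (X ∖ Y), so X ⊆ (Y ∪ X) ∪ (X ∖ Y).

Reverse inclusion. This inclusion fails. Take Y = {1}, X = ∅; then 1 ∈ (Y ∪ X) ∪ (X ∖ Y) but 1 ∉ X.

The sets are not equal: only the forward inclusion holds.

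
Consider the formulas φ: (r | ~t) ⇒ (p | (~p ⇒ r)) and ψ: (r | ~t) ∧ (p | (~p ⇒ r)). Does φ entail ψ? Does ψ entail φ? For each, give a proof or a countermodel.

Not equivalent: only (⇐) holds.

(→) This fails. Under p = F, t = T, r = F, the left side is true but the right side is false.

(←) Assume the antecedent. If p is true, (r | ~t) ⇒ (p | (~p ⇒ r)) reduces to true regardless of the other variables. If p is false, the antecedent forces (p = F, t = F, r = T) or (p = F, t = T, r = T), and (r | ~t) ⇒ (p | (~p ⇒ r)) holds there. Either way (r | ~t) ⇒ (p | (~p ⇒ r)) holds.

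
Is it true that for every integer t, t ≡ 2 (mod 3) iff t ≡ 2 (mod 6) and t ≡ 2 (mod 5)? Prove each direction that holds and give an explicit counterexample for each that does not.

Not equivalent: only (⇐) holds.

[⇒] This fails: t = 5 gives 5 ≡ 2 (mod 3) but 5 ≡ 5 (mod 6), so the conjunction on the right does not hold.

[⇐] Conversely, if t ≡ 2 (mod 6) and t ≡ 2 (mod 5), then by the Chinese remainder theorem t ≡ 2 (mod 30). Since 2 ≡ 2 (mod 3) and 3 ∣ 30, we get t ≡ 2 (mod 3).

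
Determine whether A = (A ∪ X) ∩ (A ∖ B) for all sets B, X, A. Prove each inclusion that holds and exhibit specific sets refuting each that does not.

The sets are not equal: only the reverse inclusion holds.

Forward inclusion. This inclusion fails. Take B = {1}, X = ∅, A = {1}; then 1 ∈ A but 1 ∉ (A ∪ X) ∩ (A ∖ B).

Reverse inclusion. Let x ∈ (A ∪ X) ∩ (A ∖ B). Then either x ∈ A and x ∉ B, X; or x ∈ X ∩ A and x ∉ B. In each case x ∈ A, so (A ∪ X) ∩ (A ∖ B) ⊆ A.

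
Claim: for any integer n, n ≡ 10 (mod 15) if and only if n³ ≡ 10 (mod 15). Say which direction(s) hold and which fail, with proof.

Both directions hold.

Forward direction. Suppose n ≡ 10 (mod 15). Write n = 15j + 10. Then (15j + 10)³ = 3375j³ + 6750j² + 4500j + 1000 = 15(225j³ + 450j² + 300j + 66) + 10, so n³ ≡ 10 (mod 15).

Converse. Suppose n³ ≡ 10 (mod 15). The only residue r in {0, …, 14} with r³ ≡ 10 (mod 15) is r = 10, so n ≡ 10 (mod 15).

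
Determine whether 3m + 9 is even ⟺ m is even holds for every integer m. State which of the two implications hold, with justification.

(⇒) This fails: m = 1 gives 3m + 9 = 12, which is even, but 1 is odd, not even.

(⇐) This also fails: m = 0 is even, but 3m + 9 = 9 is odd, not even.

Neither direction holds.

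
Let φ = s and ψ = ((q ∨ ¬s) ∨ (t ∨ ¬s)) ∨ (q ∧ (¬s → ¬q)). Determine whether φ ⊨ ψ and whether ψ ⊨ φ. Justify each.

(⇒) fails and (⇐) fails.

(⟹) This fails. Under t = F, s = T, q = F, the left side is true but the right side is false.

(⟸) This fails. Under t = F, s = F, q = F, the left side is false but the right side is true.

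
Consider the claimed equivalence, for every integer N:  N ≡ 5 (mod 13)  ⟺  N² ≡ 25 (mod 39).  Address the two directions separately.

(⇒) fails and (⇐) fails.

Forward direction. This fails: take N = 18. Then 18 ≡ 5 (mod 13), but 18² = 324 ≡ 12 (mod 39), not 25.

Converse. This fails: take N = 8. Then 8² = 64 ≡ 25 (mod 39), yet 8 ≡ 8 (mod 13), not 5.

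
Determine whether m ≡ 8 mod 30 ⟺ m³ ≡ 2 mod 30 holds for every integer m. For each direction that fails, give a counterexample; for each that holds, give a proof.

(⟹) Suppose m ≡ 8 mod 30. Write m = 30j + 8. Then (30j + 8)³ = 27000j³ + 21600j² + 5760j + 512 = 30(900j³ + 720j² + 192j + 17) + 2, so m³ ≡ 2 (mod 30).

(⟸) Conversely, suppose m³ ≡ 2 (mod 30). The only residue r in {0, …, 29} with r³ ≡ 2 (mod 30) is r = 8, so m ≡ 8 (mod 30).

Equivalent; both directions hold.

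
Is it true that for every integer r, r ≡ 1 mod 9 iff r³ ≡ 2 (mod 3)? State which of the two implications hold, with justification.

Forward direction. This fails: take r = 1. Then 1 ≡ 1 (mod 9), but 1³ = 1 ≡ 1 (mod 3), not 2.

Converse. This fails: take r = 2. Then 2³ = 8 ≡ 2 (mod 3), yet 2 ≡ 2 (mod 9), not 1.

(⇒) fails and (⇐) fails.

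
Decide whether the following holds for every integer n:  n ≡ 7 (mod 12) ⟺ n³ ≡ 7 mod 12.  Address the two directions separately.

(←) Suppose n³ ≡ 7 (mod 12). The only residue r in {0, …, 11} with r³ ≡ 7 (mod 12) is r = 7, so n ≡ 7 (mod 12).

(→) Suppose n ≡ 7 (mod 12). Write n = 12j + 7. Then (12j + 7)³ = 1728j³ + 3024j² + 1764j + 343 = 12(144j³ + 252j² + 147j + 28) + 7, so n³ ≡ 7 (mod 12).

The biconditional holds.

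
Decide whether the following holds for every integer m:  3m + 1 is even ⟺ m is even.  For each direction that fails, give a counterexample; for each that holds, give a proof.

Neither direction holds.

(⟹) This fails: m = 1 gives 3m + 1 = 4, which is even, but 1 is odd, not even.

(⟸) This also fails: m = 6 is even, but 3m + 1 = 19 is odd, not even.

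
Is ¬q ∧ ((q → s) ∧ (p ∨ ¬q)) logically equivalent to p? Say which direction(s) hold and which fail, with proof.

(→) This fails. Under p = F, s = F, q = F, the left side is true but the right side is false.

(←) This fails. Under p = T, s = F, q = T, the left side is false but the right side is true.

(⇒) fails and (⇐) fails.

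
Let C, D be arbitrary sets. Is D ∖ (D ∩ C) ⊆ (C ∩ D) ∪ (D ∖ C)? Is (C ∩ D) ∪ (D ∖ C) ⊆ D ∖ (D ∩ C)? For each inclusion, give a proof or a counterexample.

Forward inclusion. Let x ∈ D ∖ (D ∩ C). Then x ∈ D and x ∉ C, from which x ∈ (C ∩ D) ∪ (D ∖ C).

Reverse inclusion. This inclusion fails. Take C = {1}, D = {1}; then 1 ∈ (C ∩ D) ∪ (D ∖ C) but 1 ∉ D ∖ (D ∩ C).

The sets are not equal: only the forward inclusion holds.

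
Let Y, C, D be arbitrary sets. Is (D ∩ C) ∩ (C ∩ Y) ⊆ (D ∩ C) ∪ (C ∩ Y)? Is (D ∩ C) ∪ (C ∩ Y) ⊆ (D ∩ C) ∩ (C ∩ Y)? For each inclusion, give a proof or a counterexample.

(⟸) This inclusion fails. Take Y = {1}, C = {1}, D = ∅; then 1 ∈ (D ∩ C) ∪ (C ∩ Y) but 1 ∉ (D ∩ C) ∩ (C ∩ Y).

(⟹) Let x ∈ (D ∩ C) ∩ (C ∩ Y). Then x ∈ Y ∩ C ∩ D, from which x ∈ (D ∩ C) ∪ (C ∩ Y).

The sets are not equal: only the forward inclusion holds.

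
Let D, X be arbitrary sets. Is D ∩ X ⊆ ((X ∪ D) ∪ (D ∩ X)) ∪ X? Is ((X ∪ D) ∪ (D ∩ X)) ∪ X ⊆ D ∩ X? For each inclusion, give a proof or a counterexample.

(⟹) Let x ∈ D ∩ X. Then x ∈ D ∩ X, from which x ∈ ((X ∪ D) ∪ (D ∩ X)) ∪ X.

(⟸) This inclusion fails. Take D = {1}, X = ∅; then 1 ∈ ((X ∪ D) ∪ (D ∩ X)) ∪ X but 1 ∉ D ∩ X.

(⊆) holds; (⊇) fails.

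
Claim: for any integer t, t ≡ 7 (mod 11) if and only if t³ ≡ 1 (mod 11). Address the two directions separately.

(⟹) This fails: take t = 7. Then 7 ≡ 7 (mod 11), but 7³ = 343 ≡ 2 (mod 11), not 1.

(⟸) This fails: take t = 1. Then 1³ = 1 ≡ 1 (mod 11), yet 1 ≡ 1 (mod 11), not 7.

(⇒) fails and (⇐) fails.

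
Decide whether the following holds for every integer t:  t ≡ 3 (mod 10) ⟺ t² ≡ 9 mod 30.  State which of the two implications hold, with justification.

Neither direction holds.

(→) This fails: take t = 13. Then 13 ≡ 3 (mod 10), but 13² = 169 ≡ 19 (mod 30), not 9.

(←) This fails: take t = 27. Then 27² = 729 ≡ 9 (mod 30), yet 27 ≡ 7 (mod 10), not 3.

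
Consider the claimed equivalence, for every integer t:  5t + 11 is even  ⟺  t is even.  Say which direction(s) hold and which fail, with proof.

Both directions fail.

(⇒) This fails: t = 1 gives 5t + 11 = 16, which is even, but 1 is odd, not even.

(⇐) This also fails: t = 2 is even, but 5t + 11 = 21 is odd, not even.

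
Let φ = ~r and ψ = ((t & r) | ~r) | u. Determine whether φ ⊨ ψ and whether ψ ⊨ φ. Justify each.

(⇒) Assume the antecedent. If u is true, ((t & r) | ~r) | u reduces to true regardless of the other variables. If u is false, the antecedent forces (u = F, r = F, t = F) or (u = F, r = F, t = T), and ((t & r) | ~r) | u holds there. Either way ((t & r) | ~r) | u holds.

(⇐) This fails. Under u = T, r = T, t = F, the left side is false but the right side is true.

Only the forward direction holds.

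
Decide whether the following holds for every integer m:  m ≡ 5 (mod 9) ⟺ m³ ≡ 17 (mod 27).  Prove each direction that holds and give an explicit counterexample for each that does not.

Both directions hold.

(→) Suppose m ≡ 5 (mod 9). Working modulo 27, m ∈ {5, 14, 23}; for each such r, r³ ≡ 17 (mod 27).

(←) Conversely, the residues r modulo 27 with r³ ≡ 17 (mod 27) are exactly {5, 14, 23}, and each is ≡ 5 (mod 9).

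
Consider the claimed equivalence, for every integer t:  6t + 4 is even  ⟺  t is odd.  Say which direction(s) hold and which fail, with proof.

(⟹) This fails: take t = 0. Then 6t + 4 = 4, which is even, yet t = 0 is even, not odd.

(⟸) Suppose t is odd. Since 6 is even, 6t is even for every t, so 6t + 4 has the same parity as 4, which is even. Hence 6t + 4 is even.

The forward direction fails; the converse holds.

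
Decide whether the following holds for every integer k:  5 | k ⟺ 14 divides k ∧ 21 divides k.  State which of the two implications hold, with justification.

[⇒] This fails: take k = 5. Certainly 5 ∣ 5, but 14 ∤ 5.

[⇐] This fails: take k = 42. Both 14 ∣ 42 and 21 ∣ 42, yet 42 is not a multiple of 5 (since 42 = 8·5 + 2), so 5 ∤ 42.

Neither direction holds.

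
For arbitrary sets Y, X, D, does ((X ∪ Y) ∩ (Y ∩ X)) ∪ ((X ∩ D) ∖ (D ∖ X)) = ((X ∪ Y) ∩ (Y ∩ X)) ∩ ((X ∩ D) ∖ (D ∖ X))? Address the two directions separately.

(⟹) This inclusion fails. Take Y = {1}, X = {1}, D = ∅; then 1 ∈ ((X ∪ Y) ∩ (Y ∩ X)) ∪ ((X ∩ D) ∖ (D ∖ X)) but 1 ∉ ((X ∪ Y) ∩ (Y ∩ X)) ∩ ((X ∩ D) ∖ (D ∖ X)).

(⟸) Let x ∈ ((X ∪ Y) ∩ (Y ∩ X)) ∩ ((X ∩ D) ∖ (D ∖ X)). Then x ∈ Y ∩ X ∩ D, from which x ∈ ((X ∪ Y) ∩ (Y ∩ X)) ∪ ((X ∩ D) ∖ (D ∖ X)).

The sets are not equal: only the reverse inclusion holds.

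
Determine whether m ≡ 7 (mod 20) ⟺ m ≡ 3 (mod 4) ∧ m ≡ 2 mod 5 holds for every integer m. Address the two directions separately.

Equivalent; both directions hold.

[⇒] Suppose m ≡ 7 (mod 20); write m = 20j + 7. Since 4 ∣ 20, reducing mod 4 gives m ≡ 7 ≡ 3 (mod 4); since 5 ∣ 20, reducing mod 5 gives m ≡ 7 ≡ 2 (mod 5).

[⇐] Conversely, if m ≡ 3 (mod 4) and m ≡ 2 (mod 5), then by the Chinese remainder theorem m ≡ 7 (mod 20). This is exactly m ≡ 7 (mod 20).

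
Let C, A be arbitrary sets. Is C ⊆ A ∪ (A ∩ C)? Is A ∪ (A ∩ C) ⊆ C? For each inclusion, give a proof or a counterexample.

(⊆) fails and (⊇) fails.

(⊆) This inclusion fails. Take C = {1}, A = ∅; then 1 ∈ C but 1 ∉ A ∪ (A ∩ C).

(⊇) This inclusion fails. Take C = ∅, A = {1}; then 1 ∈ A ∪ (A ∩ C) but 1 ∉ C.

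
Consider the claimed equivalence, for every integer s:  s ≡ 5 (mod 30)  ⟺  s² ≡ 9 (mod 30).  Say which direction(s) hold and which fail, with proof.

(⇒) fails and (⇐) fails.

[⇒] This fails: take s = 5. Then 5 ≡ 5 (mod 30), but 5² = 25 ≡ 25 (mod 30), not 9.

[⇐] This fails: take s = 3. Then 3² = 9 ≡ 9 (mod 30), yet 3 ≡ 3 (mod 30), not 5.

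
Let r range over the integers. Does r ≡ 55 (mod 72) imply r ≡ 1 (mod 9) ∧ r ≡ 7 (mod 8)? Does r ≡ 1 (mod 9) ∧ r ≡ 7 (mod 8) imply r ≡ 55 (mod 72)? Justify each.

Both directions hold; the statement is true.

(→) Suppose r ≡ 55 (mod 72); write r = 72j + 55. Since 9 ∣ 72, reducing mod 9 gives r ≡ 55 ≡ 1 (mod 9); since 8 ∣ 72, reducing mod 8 gives r ≡ 55 ≡ 7 (mod 8).

(←) Conversely, if r ≡ 1 (mod 9) and r ≡ 7 (mod 8), then by the Chinese remainder theorem r ≡ 55 (mod 72). This is exactly r ≡ 55 (mod 72).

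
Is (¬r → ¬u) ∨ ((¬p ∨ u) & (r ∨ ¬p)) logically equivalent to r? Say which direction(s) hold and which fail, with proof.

Only the reverse direction holds.

Forward direction. This fails. Under p = F, u = F, r = F, the left side is true but the right side is false.

Converse. Assume the antecedent. If p is true, the antecedent forces (p = T, u = F, r = T) or (p = T, u = T, r = T), and the consequent holds there. If p is false, the consequent reduces to true regardless of the other variables. Either way the consequent holds.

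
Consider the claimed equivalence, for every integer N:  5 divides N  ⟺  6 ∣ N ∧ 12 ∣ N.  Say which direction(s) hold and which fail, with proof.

[⇒] This fails: take N = 5. Certainly 5 ∣ 5, but 6 ∤ 5.

[⇐] This fails: take N = 12. Both 6 ∣ 12 and 12 ∣ 12, yet 12 is not a multiple of 5 (since 12 = 2·5 + 2), so 5 ∤ 12.

Both directions fail.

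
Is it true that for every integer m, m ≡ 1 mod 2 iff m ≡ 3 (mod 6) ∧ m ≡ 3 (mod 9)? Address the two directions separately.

The forward direction fails; the converse holds.

[⇐] If m ≡ 3 (mod 6) and m ≡ 3 (mod 9), then by the Chinese remainder theorem m ≡ 3 (mod 18). Since 3 ≡ 1 (mod 2) and 2 ∣ 18, we get m ≡ 1 (mod 2).

[⇒] This fails: m = 1 gives 1 ≡ 1 (mod 2) but 1 ≡ 1 (mod 6), so the conjunction on the right does not hold.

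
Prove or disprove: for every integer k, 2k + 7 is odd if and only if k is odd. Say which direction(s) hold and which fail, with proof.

Forward direction. This fails: take k = 0. Then 2k + 7 = 7, which is odd, yet k = 0 is even, not odd.

Converse. Suppose k is odd. Since 2 is even, 2k is even for every k, so 2k + 7 has the same parity as 7, which is odd. Hence 2k + 7 is odd.

Not equivalent: only (⇐) holds.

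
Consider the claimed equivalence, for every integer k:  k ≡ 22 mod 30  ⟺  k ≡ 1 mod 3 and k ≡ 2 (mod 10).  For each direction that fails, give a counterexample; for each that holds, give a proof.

(⇐) If k ≡ 1 (mod 3) and k ≡ 2 (mod 10), then by the Chinese remainder theorem k ≡ 22 (mod 30). This is exactly k ≡ 22 (mod 30).

(⇒) Suppose k ≡ 22 (mod 30); write k = 30j + 22. Since 3 ∣ 30, reducing mod 3 gives k ≡ 22 ≡ 1 (mod 3); since 10 ∣ 30, reducing mod 10 gives k ≡ 22 ≡ 2 (mod 10).

Both directions hold.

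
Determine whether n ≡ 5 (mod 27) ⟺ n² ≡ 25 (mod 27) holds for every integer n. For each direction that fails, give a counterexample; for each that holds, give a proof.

[⇒] Suppose n ≡ 5 (mod 27). Write n = 27j + 5. Then (27j + 5)² = 729j² + 270j + 25 = 27(27j² + 10j) + 25, so n² ≡ 25 (mod 27).

[⇐] This fails: take n = 22. Then 22² = 484 ≡ 25 (mod 27), yet 22 ≡ 22 (mod 27), not 5.

The forward direction holds; the converse fails.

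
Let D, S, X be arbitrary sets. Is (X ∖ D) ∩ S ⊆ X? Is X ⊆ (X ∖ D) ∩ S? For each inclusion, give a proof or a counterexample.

(⟹) Let x ∈ (X ∖ D) ∩ S. Then x ∈ S ∩ X and x ∉ D, from which x ∈ X.

(⟸) This inclusion fails. Take D = ∅, S = ∅, X = {1}; then 1 ∈ X but 1 ∉ (X ∖ D) ∩ S.

Only the forward inclusion holds.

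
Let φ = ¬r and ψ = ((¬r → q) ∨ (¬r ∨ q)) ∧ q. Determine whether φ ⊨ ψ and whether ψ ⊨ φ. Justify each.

(⇒) fails and (⇐) fails.

(⟹) This fails. Under q = F, r = F, the left side is true but the right side is false.

(⟸) This fails. Under q = T, r = T, the left side is false but the right side is true.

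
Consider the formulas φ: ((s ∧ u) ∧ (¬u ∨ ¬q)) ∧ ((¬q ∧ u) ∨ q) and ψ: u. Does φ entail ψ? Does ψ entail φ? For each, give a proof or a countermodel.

Not equivalent: only (⇒) holds.

Forward direction. Assume the antecedent. If u is true, u reduces to true regardless of the other variables. If u is false, the antecedent cannot hold. Either way u holds.

Converse. This fails. Under u = T, q = F, s = F, the left side is false but the right side is true.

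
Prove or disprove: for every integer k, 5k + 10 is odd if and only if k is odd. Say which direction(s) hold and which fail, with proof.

(⇒) Suppose 5k + 10 is odd. Since 5 is odd, 5k and k have the same parity, so 5k + 10 ≡ k + 10 (mod 2). As 10 is even, 5k + 10 is odd exactly when k is odd. Thus k is odd.

(⇐) Conversely, suppose k is odd; write k = 2j + 1. Then 5k + 10 = 5·(2j + 1) + 10 = 2·5j + 15, which is odd.

Both directions hold; the statement is true.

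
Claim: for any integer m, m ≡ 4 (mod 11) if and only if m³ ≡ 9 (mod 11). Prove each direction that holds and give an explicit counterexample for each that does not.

[⇒] Suppose m ≡ 4 (mod 11). Write m = 11j + 4. Then (11j + 4)³ = 1331j³ + 1452j² + 528j + 64 = 11(121j³ + 132j² + 48j + 5) + 9, so m³ ≡ 9 (mod 11).

[⇐] For the converse, argue contrapositively. If m ≢ 4 (mod 11), then m is congruent to one of 0, 1, 2, 3, 5, 6, 7, 8, 9, 10 modulo 11, and these give m³ ≡ 0, 1, 8, 5, 4, 7, 2, 6, 3, 10 respectively — never 9.

Both implications hold.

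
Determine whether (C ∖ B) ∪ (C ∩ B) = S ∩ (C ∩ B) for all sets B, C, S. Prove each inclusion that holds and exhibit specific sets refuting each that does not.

(⊆) fails; (⊇) holds.

(⟹) This inclusion fails. Take B = ∅, C = {1}, S = ∅; then 1 ∈ (C ∖ B) ∪ (C ∩ B) but 1 ∉ S ∩ (C ∩ B).

(⟸) Let x ∈ S ∩ (C ∩ B). Then x ∈ B ∩ C ∩ S, from which x ∈ (C ∖ B) ∪ (C ∩ B).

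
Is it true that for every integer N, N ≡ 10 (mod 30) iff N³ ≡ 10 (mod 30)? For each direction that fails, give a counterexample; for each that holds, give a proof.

Both implications hold.

(⇒) Suppose N ≡ 10 (mod 30). Write N = 30j + 10. Then (30j + 10)³ = 27000j³ + 27000j² + 9000j + 1000 = 30(900j³ + 900j² + 300j + 33) + 10, so N³ ≡ 10 (mod 30).

(⇐) Conversely, suppose N³ ≡ 10 (mod 30). The only residue r in {0, …, 29} with r³ ≡ 10 (mod 30) is r = 10, so N ≡ 10 (mod 30).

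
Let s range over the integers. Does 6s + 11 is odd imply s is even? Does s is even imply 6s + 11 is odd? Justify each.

(⇒) fails; (⇐) holds.

[⇒] This fails: take s = 5. Then 6s + 11 = 41, which is odd, yet s = 5 is odd, not even.

[⇐] Suppose s is even. Since 6 is even, 6s is even for every s, so 6s + 11 has the same parity as 11, which is odd. Hence 6s + 11 is odd.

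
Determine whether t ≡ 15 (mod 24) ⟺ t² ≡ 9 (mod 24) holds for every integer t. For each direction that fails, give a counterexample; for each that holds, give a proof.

[⇐] This fails: take t = 3. Then 3² = 9 ≡ 9 (mod 24), yet 3 ≡ 3 (mod 24), not 15.

[⇒] Suppose t ≡ 15 (mod 24). Write t = 24j + 15. Then (24j + 15)² = 576j² + 720j + 225 = 24(24j² + 30j + 9) + 9, so t² ≡ 9 (mod 24).

(⇒) holds; (⇐) fails.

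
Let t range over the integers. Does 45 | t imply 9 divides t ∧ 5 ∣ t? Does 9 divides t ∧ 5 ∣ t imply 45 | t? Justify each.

The biconditional holds.

(⟹) If 45 ∣ t, write t = 45q. Since 45 = 5·9, t = 9·(5q), so 9 ∣ t; and since 45 = 9·5, t = 5·(9q), so 5 ∣ t.

(⟸) Suppose 9 ∣ t and 5 ∣ t. Any common multiple of 9 and 5 is a multiple of their lcm; here gcd(9, 5) = 1, so lcm(9, 5) = 9·5 = 45, so 45 ∣ t.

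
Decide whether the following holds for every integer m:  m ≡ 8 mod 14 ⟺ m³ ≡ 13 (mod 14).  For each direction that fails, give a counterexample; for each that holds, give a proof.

Both directions fail.

(⇒) This fails: take m = 8. Then 8 ≡ 8 (mod 14), but 8³ = 512 ≡ 8 (mod 14), not 13.

(⇐) This fails: take m = 3. Then 3³ = 27 ≡ 13 (mod 14), yet 3 ≡ 3 (mod 14), not 8.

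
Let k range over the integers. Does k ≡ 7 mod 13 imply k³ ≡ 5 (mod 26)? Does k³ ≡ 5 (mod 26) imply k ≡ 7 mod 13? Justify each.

Both directions fail.

(⇒) This fails: take k = 20. Then 20 ≡ 7 (mod 13), but 20³ = 8000 ≡ 18 (mod 26), not 5.

(⇐) This fails: take k = 11. Then 11³ = 1331 ≡ 5 (mod 26), yet 11 ≡ 11 (mod 13), not 7.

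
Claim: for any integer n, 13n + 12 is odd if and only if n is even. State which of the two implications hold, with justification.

(⇒) This fails: n = 7 gives 13n + 12 = 103, which is odd, but 7 is odd, not even.

(⇐) This also fails: n = 0 is even, but 13n + 12 = 12 is even, not odd.

Neither direction holds.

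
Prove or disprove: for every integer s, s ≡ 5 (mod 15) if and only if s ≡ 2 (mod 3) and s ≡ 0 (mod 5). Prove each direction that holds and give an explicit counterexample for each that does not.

Both directions hold.

(⟹) Suppose s ≡ 5 (mod 15); write s = 15j + 5. Since 3 ∣ 15, reducing mod 3 gives s ≡ 5 ≡ 2 (mod 3); since 5 ∣ 15, reducing mod 5 gives s ≡ 5 ≡ 0 (mod 5).

(⟸) Conversely, if s ≡ 2 (mod 3) and s ≡ 0 (mod 5), then by the Chinese remainder theorem s ≡ 5 (mod 15). This is exactly s ≡ 5 (mod 15).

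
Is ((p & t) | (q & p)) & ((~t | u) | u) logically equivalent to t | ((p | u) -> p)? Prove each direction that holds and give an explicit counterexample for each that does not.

(⇒) holds; (⇐) fails.

(→) Assume the antecedent. If t is true, t | ((p | u) -> p) reduces to true regardless of the other variables. If t is false, the antecedent forces (q = T, t = F, u = F, p = T) or (q = T, t = F, u = T, p = T), and t | ((p | u) -> p) holds there. Either way t | ((p | u) -> p) holds.

(←) This fails. Under q = F, t = F, u = F, p = F, the left side is false but the right side is true.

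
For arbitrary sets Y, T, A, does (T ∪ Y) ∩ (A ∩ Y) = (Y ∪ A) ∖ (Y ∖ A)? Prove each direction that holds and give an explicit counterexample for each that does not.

Only the forward inclusion holds.

Reverse inclusion. This inclusion fails. Take Y = ∅, T = ∅, A = {1}; then 1 ∈ (Y ∪ A) ∖ (Y ∖ A) but 1 ∉ (T ∪ Y) ∩ (A ∩ Y).

Forward inclusion. Let x ∈ (T ∪ Y) ∩ (A ∩ Y). Then either x ∈ Y ∩ A and x ∉ T; or x ∈ Y ∩ T ∩ A. In each case x ∈ (Y ∪ A) ∖ (Y ∖ A), so (T ∪ Y) ∩ (A ∩ Y) ⊆ (Y ∪ A) ∖ (Y ∖ A).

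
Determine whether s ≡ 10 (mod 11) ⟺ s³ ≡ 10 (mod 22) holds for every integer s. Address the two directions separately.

(⟹) This fails: take s = 21. Then 21 ≡ 10 (mod 11), but 21³ = 9261 ≡ 21 (mod 22), not 10.

(⟸) Conversely, the residues r modulo 22 with r³ ≡ 10 (mod 22) are exactly {10}, and each is ≡ 10 (mod 11).

Only the reverse direction holds.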